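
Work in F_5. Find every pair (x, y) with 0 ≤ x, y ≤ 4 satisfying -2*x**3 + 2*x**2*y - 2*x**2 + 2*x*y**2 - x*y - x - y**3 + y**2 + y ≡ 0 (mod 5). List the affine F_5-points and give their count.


Affine F_5-points: {(0, 0), (0, 3), (1, 0), (2, 1), (2, 2), (3, 0)}; count = 6.

For each of the 25 pairs (x, y) ∈ F_5², evaluate f(x, y) mod 5. Record the zeros.
  x = 0: [0↦0, 1↦1, 2↦3, 3↦0, 4↦1]  zeros at y ∈ {0, 3}
  x = 1: [0↦0, 1↦4, 2↦3, 3↦1, 4↦2]  zeros at y ∈ {0}
  x = 2: [0↦4, 1↦0, 2↦0, 3↦3, 4↦3]  zeros at y ∈ {1, 2}
  x = 3: [0↦0, 1↦2, 2↦2, 3↦4, 4↦2]  zeros at y ∈ {0}
  x = 4: [0↦1, 1↦3, 2↦2, 3↦2, 4↦2]  zeros at y ∈ ∅
Collecting zeros: affine points = {(0, 0), (0, 3), (1, 0), (2, 1), (2, 2), (3, 0)}.
Total count |C(F_5)_aff| = 6.


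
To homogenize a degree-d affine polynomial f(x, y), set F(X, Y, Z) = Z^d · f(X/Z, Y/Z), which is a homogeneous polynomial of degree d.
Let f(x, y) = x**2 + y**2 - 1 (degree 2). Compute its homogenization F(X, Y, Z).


F(X, Y, Z) = X**2 + Y**2 - Z**2

deg(f) = 2.
Substitute x = X/Z, y = Y/Z into f, then multiply by Z^2.
  monomial 1·x^2·y^0 ↦ 1·X^2·Y^0·Z^0.
  monomial 1·x^0·y^2 ↦ 1·X^0·Y^2·Z^0.
  monomial -1·x^0·y^0 ↦ -1·X^0·Y^0·Z^2.
Collecting: F(X, Y, Z) = X**2 + Y**2 - Z**2.


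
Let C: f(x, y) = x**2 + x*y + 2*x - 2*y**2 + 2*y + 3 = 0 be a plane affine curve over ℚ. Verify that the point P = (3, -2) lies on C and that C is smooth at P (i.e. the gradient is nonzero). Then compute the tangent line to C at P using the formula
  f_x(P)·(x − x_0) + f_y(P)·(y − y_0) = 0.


Tangent line at P: 6*x + 13*y + 8 = 0.

Step 1: f(3, -2) = 0, so P lies on C.
Step 2: partial derivatives
  f_x(x, y) = 2*x + y + 2, f_y(x, y) = x - 4*y + 2.
  f_x(P) = 6, f_y(P) = 13 (gradient nonzero, so P is smooth).
Step 3: tangent line at P: 6·(x − 3) + 13·(y − -2) = 0.
Expanding: 6*x + 13*y + 8 = 0.


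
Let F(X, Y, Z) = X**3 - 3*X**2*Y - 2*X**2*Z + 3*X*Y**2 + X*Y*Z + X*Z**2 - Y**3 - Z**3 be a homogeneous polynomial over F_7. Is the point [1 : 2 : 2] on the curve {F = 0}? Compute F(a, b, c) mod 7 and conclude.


F(1,2,2) ≡ 2 (mod 7); P is NOT on the curve.

Evaluate F(1, 2, 2) term-by-term (mod 7).
  X**3 ↦ 1·1·1·1 = 1
  -3*X**2*Y ↦ -3·1·2·1 = -6
  -2*X**2*Z ↦ -2·1·1·2 = -4
  3*X*Y**2 ↦ 3·1·4·1 = 12
  X*Y*Z ↦ 1·1·2·2 = 4
  X*Z**2 ↦ 1·1·1·4 = 4
  -Y**3 ↦ -1·1·8·1 = -8
  -Z**3 ↦ -1·1·1·8 = -8
Sum: F(1, 2, 2) = (1) + (-6) + (-4) + (12) + (4) + (4) + (-8) + (-8) = -5.
Reducing mod 7: -5 ≡ 2 (mod 7).
Since F(a, b, c) ≡ 2 ≠ 0 (mod 7), P does NOT lie on the curve.


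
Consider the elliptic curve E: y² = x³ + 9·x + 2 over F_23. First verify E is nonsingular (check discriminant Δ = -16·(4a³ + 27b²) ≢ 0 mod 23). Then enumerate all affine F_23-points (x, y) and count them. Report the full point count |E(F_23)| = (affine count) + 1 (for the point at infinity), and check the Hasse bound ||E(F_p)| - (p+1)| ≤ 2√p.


Affine points = {(0, 5), (0, 18), (1, 9), (1, 14), (11, 11), (11, 12), (13, 4), (13, 19), (15, 4), (15, 19), (17, 10), (17, 13), (18, 4), (18, 19)}; affine count = 14; |E(F_23)| = 15.

Discriminant check: Δ ∝ 4a³ + 27b² = 4·9³ + 27·2² = 4·729 + 27·4 ≡ 11 (mod 23). Nonzero ⇒ E is nonsingular.
For each x ∈ F_23, compute rhs = x³ + 9·x + 2 mod 23, then count y ∈ F_23 with y² ≡ rhs.
  x = 0: rhs = 2, matching y values: 5, 18 (2 points).
  x = 1: rhs = 12, matching y values: 9, 14 (2 points).
  x = 2: rhs = 5, matching y values: none (0 points).
  x = 3: rhs = 10, matching y values: none (0 points).
  x = 4: rhs = 10, matching y values: none (0 points).
  x = 5: rhs = 11, matching y values: none (0 points).
  x = 6: rhs = 19, matching y values: none (0 points).
  x = 7: rhs = 17, matching y values: none (0 points).
  x = 8: rhs = 11, matching y values: none (0 points).
  x = 9: rhs = 7, matching y values: none (0 points).
  x = 10: rhs = 11, matching y values: none (0 points).
  x = 11: rhs = 6, matching y values: 11, 12 (2 points).
  x = 12: rhs = 21, matching y values: none (0 points).
  x = 13: rhs = 16, matching y values: 4, 19 (2 points).
  x = 14: rhs = 20, matching y values: none (0 points).
  x = 15: rhs = 16, matching y values: 4, 19 (2 points).
  x = 16: rhs = 10, matching y values: none (0 points).
  x = 17: rhs = 8, matching y values: 10, 13 (2 points).
  x = 18: rhs = 16, matching y values: 4, 19 (2 points).
  x = 19: rhs = 17, matching y values: none (0 points).
  x = 20: rhs = 17, matching y values: none (0 points).
  x = 21: rhs = 22, matching y values: none (0 points).
  x = 22: rhs = 15, matching y values: none (0 points).
Total affine count: 14.
Full point count |E(F_23)| = 14 + 1 = 15.
Hasse bound: |15 − (23+1)| = |-9| = 9 ≤ 2√23 ≈ 9.5917 ✓.


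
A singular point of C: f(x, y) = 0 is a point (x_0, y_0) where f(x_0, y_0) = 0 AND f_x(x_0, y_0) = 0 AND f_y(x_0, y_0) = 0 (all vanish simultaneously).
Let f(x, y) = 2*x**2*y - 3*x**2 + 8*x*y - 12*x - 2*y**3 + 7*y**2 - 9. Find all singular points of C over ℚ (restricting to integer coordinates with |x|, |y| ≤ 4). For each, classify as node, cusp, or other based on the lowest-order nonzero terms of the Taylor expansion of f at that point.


Singular points: {(-2, 1)}; classification: node.

Compute partial derivatives:
  f_x = 4*x*y - 6*x + 8*y - 12.
  f_y = 2*x**2 + 8*x - 6*y**2 + 14*y.
Scan x_0 ∈ {−4, ..., 4}. For each x_0, f_y(x_0, y) is a polynomial in y; find its integer roots y ∈ {−4, ..., 4}, then test f_x and f at those candidates.
  x = -4: f_y(-4, y) = -6*y**2 + 14*y; vanishes at y ∈ {0}. (-4, 0): f_x = 12 ≠ 0.
  x = -3: f_y(-3, y) = -6*y**2 + 14*y - 6; no integer root y with |y| ≤ 4.
  x = -2: f_y(-2, y) = -6*y**2 + 14*y - 8; vanishes at y ∈ {1}. (-2, 1): f_x = 0, f = 0 — SINGULAR.
  x = -1: f_y(-1, y) = -6*y**2 + 14*y - 6; no integer root y with |y| ≤ 4.
  x = 0: f_y(0, y) = -6*y**2 + 14*y; vanishes at y ∈ {0}. (0, 0): f_x = -12 ≠ 0.
  x = 1: f_y(1, y) = -6*y**2 + 14*y + 10; no integer root y with |y| ≤ 4.
  x = 2: f_y(2, y) = -6*y**2 + 14*y + 24; no integer root y with |y| ≤ 4.
  x = 3: f_y(3, y) = -6*y**2 + 14*y + 42; no integer root y with |y| ≤ 4.
  x = 4: f_y(4, y) = -6*y**2 + 14*y + 64; no integer root y with |y| ≤ 4.
Only singular point on the grid: (-2, 1).
Classify: substitute x = -2 + u, y = 1 + v and expand: f = 2*u**2*v - u**2 - 2*v**3 + v**2.
No constant or linear terms (consistent with a singular point). Quadratic part: -u**2 + v**2. Cubic part: 2*u**2*v - 2*v**3.
The quadratic part v**2 - u**2 = (v − u)(v + u) splits into two distinct linear factors, so there are two distinct tangent lines y − 1 = ±(x − -2) — this is a node (ordinary double point).
Classification: node.


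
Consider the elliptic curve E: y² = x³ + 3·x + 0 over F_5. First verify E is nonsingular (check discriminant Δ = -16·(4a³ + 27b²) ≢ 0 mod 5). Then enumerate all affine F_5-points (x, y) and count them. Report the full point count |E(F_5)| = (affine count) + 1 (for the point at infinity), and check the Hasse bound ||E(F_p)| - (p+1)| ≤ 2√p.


Affine points = {(0, 0), (1, 2), (1, 3), (2, 2), (2, 3), (3, 1), (3, 4), (4, 1), (4, 4)}; affine count = 9; |E(F_5)| = 10.

Discriminant check: Δ ∝ 4a³ + 27b² = 4·3³ + 27·0² = 4·27 + 27·0 ≡ 3 (mod 5). Nonzero ⇒ E is nonsingular.
For each x ∈ F_5, compute rhs = x³ + 3·x + 0 mod 5, then count y ∈ F_5 with y² ≡ rhs.
  x = 0: rhs = 0, matching y values: 0 (1 points).
  x = 1: rhs = 4, matching y values: 2, 3 (2 points).
  x = 2: rhs = 4, matching y values: 2, 3 (2 points).
  x = 3: rhs = 1, matching y values: 1, 4 (2 points).
  x = 4: rhs = 1, matching y values: 1, 4 (2 points).
Total affine count: 9.
Full point count |E(F_5)| = 9 + 1 = 10.
Hasse bound: |10 − (5+1)| = |4| = 4 ≤ 2√5 ≈ 4.4721 ✓.


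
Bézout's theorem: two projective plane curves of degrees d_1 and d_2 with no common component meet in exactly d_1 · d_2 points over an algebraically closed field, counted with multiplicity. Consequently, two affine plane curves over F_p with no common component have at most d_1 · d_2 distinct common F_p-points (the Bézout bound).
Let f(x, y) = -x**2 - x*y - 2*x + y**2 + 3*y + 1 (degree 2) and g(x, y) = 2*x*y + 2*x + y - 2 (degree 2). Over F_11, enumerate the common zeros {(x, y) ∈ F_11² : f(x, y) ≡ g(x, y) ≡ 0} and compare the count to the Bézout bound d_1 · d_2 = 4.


Common zeros: {(0, 2)}; count = 1; Bézout bound = 4.

deg(f) = 2, deg(g) = 2, so Bézout bound = 4.
Scan x ∈ F_11. For each x, list the y ∈ F_11 with f(x, y) ≡ 0 and those with g(x, y) ≡ 0 (mod 11); the common zeros in that column are the intersection.
  x = 0: f ≡ 0 at y ∈ {2, 6}; g ≡ 0 at y ∈ {2}; common: {2}.
  x = 1: f ≡ 0 at y ∈ {4, 5}; g ≡ 0 at y ∈ {0}; common: ∅.
  x = 2: f ≡ 0 at y ∈ ∅; g ≡ 0 at y ∈ {4}; common: ∅.
  x = 3: f ≡ 0 at y ∈ {5, 6}; g ≡ 0 at y ∈ {1}; common: ∅.
  x = 4: f ≡ 0 at y ∈ {4, 8}; g ≡ 0 at y ∈ {3}; common: ∅.
  x = 5: f ≡ 0 at y ∈ ∅; g ≡ 0 at y ∈ ∅; common: ∅.
  x = 6: f ≡ 0 at y ∈ ∅; g ≡ 0 at y ∈ {6}; common: ∅.
  x = 7: f ≡ 0 at y ∈ {2}; g ≡ 0 at y ∈ {8}; common: ∅.
  x = 8: f ≡ 0 at y ∈ {8}; g ≡ 0 at y ∈ {5}; common: ∅.
  x = 9: f ≡ 0 at y ∈ ∅; g ≡ 0 at y ∈ {9}; common: ∅.
  x = 10: f ≡ 0 at y ∈ ∅; g ≡ 0 at y ∈ {7}; common: ∅.
Collecting: common zeros = {(0, 2)}, so the count is 1.
Comparison with the Bézout bound: 1 ≤ 4 = deg(f)·deg(g), as expected for curves with no common component (the affine F_11-count falls short of the bound because intersections may lie at infinity, over extension fields, or carry multiplicity).


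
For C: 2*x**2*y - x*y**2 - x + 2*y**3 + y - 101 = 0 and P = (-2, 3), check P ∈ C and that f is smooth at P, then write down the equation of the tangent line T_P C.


Tangent line at P: -34*x + 75*y - 293 = 0.

Step 1: f(-2, 3) = 0, so P lies on C.
Step 2: partial derivatives
  f_x(x, y) = 4*x*y - y**2 - 1, f_y(x, y) = 2*x**2 - 2*x*y + 6*y**2 + 1.
  f_x(P) = -34, f_y(P) = 75 (gradient nonzero, so P is smooth).
Step 3: tangent line at P: -34·(x − -2) + 75·(y − 3) = 0.
Expanding: -34*x + 75*y - 293 = 0.


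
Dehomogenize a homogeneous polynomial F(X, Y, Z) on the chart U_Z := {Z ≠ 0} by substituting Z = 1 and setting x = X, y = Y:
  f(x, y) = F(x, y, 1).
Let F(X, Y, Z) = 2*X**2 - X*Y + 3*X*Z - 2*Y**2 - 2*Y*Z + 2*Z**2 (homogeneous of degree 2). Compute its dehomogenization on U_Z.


f(x, y) = 2*x**2 - x*y + 3*x - 2*y**2 - 2*y + 2

On U_Z we set Z = 1. Each monomial c·X^i·Y^j·Z^k in F becomes c·x^i·y^j·1^k = c·x^i·y^j.
Substituting Z = 1: F(X, Y, 1) = 2*x**2 - x*y + 3*x - 2*y**2 - 2*y + 2.
Note: deg(f) ≤ deg(F) = 2; strict inequality happens when F is divisible by Z (lost terms).


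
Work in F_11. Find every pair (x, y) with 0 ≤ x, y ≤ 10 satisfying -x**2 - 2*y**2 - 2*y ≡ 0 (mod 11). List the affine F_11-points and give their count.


Affine F_11-points: {(0, 0), (0, 10), (2, 4), (2, 6), (3, 3), (3, 7), (8, 3), (8, 7), (9, 4), (9, 6)}; count = 10.

For each of the 121 pairs (x, y) ∈ F_11², evaluate f(x, y) mod 11. Record the zeros.
  x = 0: [0↦0, 1↦7, 2↦10, 3↦9, 4↦4, 5↦6, 6↦4, 7↦9, 8↦10, 9↦7, 10↦0]  zeros at y ∈ {0, 10}
  x = 1: [0↦10, 1↦6, 2↦9, 3↦8, 4↦3, 5↦5, 6↦3, 7↦8, 8↦9, 9↦6, 10↦10]  zeros at y ∈ ∅
  x = 2: [0↦7, 1↦3, 2↦6, 3↦5, 4↦0, 5↦2, 6↦0, 7↦5, 8↦6, 9↦3, 10↦7]  zeros at y ∈ {4, 6}
  x = 3: [0↦2, 1↦9, 2↦1, 3↦0, 4↦6, 5↦8, 6↦6, 7↦0, 8↦1, 9↦9, 10↦2]  zeros at y ∈ {3, 7}
  x = 4: [0↦6, 1↦2, 2↦5, 3↦4, 4↦10, 5↦1, 6↦10, 7↦4, 8↦5, 9↦2, 10↦6]  zeros at y ∈ ∅
  x = 5: [0↦8, 1↦4, 2↦7, 3↦6, 4↦1, 5↦3, 6↦1, 7↦6, 8↦7, 9↦4, 10↦8]  zeros at y ∈ ∅
  x = 6: [0↦8, 1↦4, 2↦7, 3↦6, 4↦1, 5↦3, 6↦1, 7↦6, 8↦7, 9↦4, 10↦8]  zeros at y ∈ ∅
  x = 7: [0↦6, 1↦2, 2↦5, 3↦4, 4↦10, 5↦1, 6↦10, 7↦4, 8↦5, 9↦2, 10↦6]  zeros at y ∈ ∅
  x = 8: [0↦2, 1↦9, 2↦1, 3↦0, 4↦6, 5↦8, 6↦6, 7↦0, 8↦1, 9↦9, 10↦2]  zeros at y ∈ {3, 7}
  x = 9: [0↦7, 1↦3, 2↦6, 3↦5, 4↦0, 5↦2, 6↦0, 7↦5, 8↦6, 9↦3, 10↦7]  zeros at y ∈ {4, 6}
  x = 10: [0↦10, 1↦6, 2↦9, 3↦8, 4↦3, 5↦5, 6↦3, 7↦8, 8↦9, 9↦6, 10↦10]  zeros at y ∈ ∅
Collecting zeros: affine points = {(0, 0), (0, 10), (2, 4), (2, 6), (3, 3), (3, 7), (8, 3), (8, 7), (9, 4), (9, 6)}.
Total count |C(F_11)_aff| = 10.


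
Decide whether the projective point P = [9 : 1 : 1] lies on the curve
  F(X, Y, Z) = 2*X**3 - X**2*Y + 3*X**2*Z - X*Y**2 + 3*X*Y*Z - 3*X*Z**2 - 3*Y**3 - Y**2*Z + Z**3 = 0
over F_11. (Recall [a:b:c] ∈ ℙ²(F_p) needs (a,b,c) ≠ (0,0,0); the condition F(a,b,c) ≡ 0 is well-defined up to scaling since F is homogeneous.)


F(9,1,1) ≡ 2 (mod 11); P is NOT on the curve.

Evaluate F(9, 1, 1) term-by-term (mod 11).
  2*X**3 ↦ 2·729·1·1 = 1458
  -X**2*Y ↦ -1·81·1·1 = -81
  3*X**2*Z ↦ 3·81·1·1 = 243
  -X*Y**2 ↦ -1·9·1·1 = -9
  3*X*Y*Z ↦ 3·9·1·1 = 27
  -3*X*Z**2 ↦ -3·9·1·1 = -27
  -3*Y**3 ↦ -3·1·1·1 = -3
  -Y**2*Z ↦ -1·1·1·1 = -1
  Z**3 ↦ 1·1·1·1 = 1
Sum: F(9, 1, 1) = (1458) + (-81) + (243) + (-9) + (27) + (-27) + (-3) + (-1) + (1) = 1608.
Reducing mod 11: 1608 ≡ 2 (mod 11).
Since F(a, b, c) ≡ 2 ≠ 0 (mod 11), P does NOT lie on the curve.


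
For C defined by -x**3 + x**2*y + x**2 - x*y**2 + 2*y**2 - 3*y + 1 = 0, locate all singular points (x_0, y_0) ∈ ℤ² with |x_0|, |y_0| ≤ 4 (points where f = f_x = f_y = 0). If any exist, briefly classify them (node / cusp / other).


Singular points: {(1, 1)}; classification: node.

Compute partial derivatives:
  f_x = -3*x**2 + 2*x*y + 2*x - y**2.
  f_y = x**2 - 2*x*y + 4*y - 3.
Scan x_0 ∈ {−4, ..., 4}. For each x_0, f_y(x_0, y) is a polynomial in y; find its integer roots y ∈ {−4, ..., 4}, then test f_x and f at those candidates.
  x = -4: f_y(-4, y) = 12*y + 13; no integer root y with |y| ≤ 4.
  x = -3: f_y(-3, y) = 10*y + 6; no integer root y with |y| ≤ 4.
  x = -2: f_y(-2, y) = 8*y + 1; no integer root y with |y| ≤ 4.
  x = -1: f_y(-1, y) = 6*y - 2; no integer root y with |y| ≤ 4.
  x = 0: f_y(0, y) = 4*y - 3; no integer root y with |y| ≤ 4.
  x = 1: f_y(1, y) = 2*y - 2; vanishes at y ∈ {1}. (1, 1): f_x = 0, f = 0 — SINGULAR.
  x = 2: f_y(2, y) = 1; no integer root y with |y| ≤ 4.
  x = 3: f_y(3, y) = 6 - 2*y; vanishes at y ∈ {3}. (3, 3): f_x = -12 ≠ 0.
  x = 4: f_y(4, y) = 13 - 4*y; no integer root y with |y| ≤ 4.
Only singular point on the grid: (1, 1).
Classify: substitute x = 1 + u, y = 1 + v and expand: f = -u**3 + u**2*v - u**2 - u*v**2 + v**2.
No constant or linear terms (consistent with a singular point). Quadratic part: -u**2 + v**2. Cubic part: -u**3 + u**2*v - u*v**2.
The quadratic part v**2 - u**2 = (v − u)(v + u) splits into two distinct linear factors, so there are two distinct tangent lines y − 1 = ±(x − 1) — this is a node (ordinary double point).
Classification: node.


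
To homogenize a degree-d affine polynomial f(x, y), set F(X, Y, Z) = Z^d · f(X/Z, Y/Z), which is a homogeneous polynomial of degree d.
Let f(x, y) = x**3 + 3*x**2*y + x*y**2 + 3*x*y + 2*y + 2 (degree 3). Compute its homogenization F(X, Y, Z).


F(X, Y, Z) = X**3 + 3*X**2*Y + X*Y**2 + 3*X*Y*Z + 2*Y*Z**2 + 2*Z**3

deg(f) = 3.
Substitute x = X/Z, y = Y/Z into f, then multiply by Z^3.
  monomial 1·x^3·y^0 ↦ 1·X^3·Y^0·Z^0.
  monomial 3·x^2·y^1 ↦ 3·X^2·Y^1·Z^0.
  monomial 1·x^1·y^2 ↦ 1·X^1·Y^2·Z^0.
  monomial 3·x^1·y^1 ↦ 3·X^1·Y^1·Z^1.
  monomial 2·x^0·y^1 ↦ 2·X^0·Y^1·Z^2.
  monomial 2·x^0·y^0 ↦ 2·X^0·Y^0·Z^3.
Collecting: F(X, Y, Z) = X**3 + 3*X**2*Y + X*Y**2 + 3*X*Y*Z + 2*Y*Z**2 + 2*Z**3.


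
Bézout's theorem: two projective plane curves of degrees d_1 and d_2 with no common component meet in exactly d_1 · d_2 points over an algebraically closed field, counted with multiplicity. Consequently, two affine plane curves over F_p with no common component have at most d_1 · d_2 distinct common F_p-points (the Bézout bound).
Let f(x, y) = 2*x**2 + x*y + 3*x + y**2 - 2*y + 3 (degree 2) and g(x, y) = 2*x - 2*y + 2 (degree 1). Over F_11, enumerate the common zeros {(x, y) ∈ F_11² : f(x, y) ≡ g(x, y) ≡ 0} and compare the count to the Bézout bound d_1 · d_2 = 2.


Common zeros: ∅; count = 0; Bézout bound = 2.

deg(f) = 2, deg(g) = 1, so Bézout bound = 2.
Scan x ∈ F_11. For each x, list the y ∈ F_11 with f(x, y) ≡ 0 and those with g(x, y) ≡ 0 (mod 11); the common zeros in that column are the intersection.
  x = 0: f ≡ 0 at y ∈ {4, 9}; g ≡ 0 at y ∈ {1}; common: ∅.
  x = 1: f ≡ 0 at y ∈ ∅; g ≡ 0 at y ∈ {2}; common: ∅.
  x = 2: f ≡ 0 at y ∈ {4, 7}; g ≡ 0 at y ∈ {3}; common: ∅.
  x = 3: f ≡ 0 at y ∈ ∅; g ≡ 0 at y ∈ {4}; common: ∅.
  x = 4: f ≡ 0 at y ∈ {2, 7}; g ≡ 0 at y ∈ {5}; common: ∅.
  x = 5: f ≡ 0 at y ∈ {9, 10}; g ≡ 0 at y ∈ {6}; common: ∅.
  x = 6: f ≡ 0 at y ∈ ∅; g ≡ 0 at y ∈ {7}; common: ∅.
  x = 7: f ≡ 0 at y ∈ ∅; g ≡ 0 at y ∈ {8}; common: ∅.
  x = 8: f ≡ 0 at y ∈ ∅; g ≡ 0 at y ∈ {9}; common: ∅.
  x = 9: f ≡ 0 at y ∈ ∅; g ≡ 0 at y ∈ {10}; common: ∅.
  x = 10: f ≡ 0 at y ∈ {1, 2}; g ≡ 0 at y ∈ {0}; common: ∅.
Collecting: common zeros = ∅, so the count is 0.
Comparison with the Bézout bound: 0 ≤ 2 = deg(f)·deg(g), as expected for curves with no common component (the affine F_11-count falls short of the bound because intersections may lie at infinity, over extension fields, or carry multiplicity).


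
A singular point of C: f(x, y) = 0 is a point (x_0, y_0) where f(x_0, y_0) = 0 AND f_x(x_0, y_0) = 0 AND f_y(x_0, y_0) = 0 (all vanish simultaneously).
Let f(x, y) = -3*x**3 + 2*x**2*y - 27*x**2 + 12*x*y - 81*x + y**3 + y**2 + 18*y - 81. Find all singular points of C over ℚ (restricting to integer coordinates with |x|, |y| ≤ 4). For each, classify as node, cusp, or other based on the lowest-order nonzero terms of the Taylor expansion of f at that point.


Singular points: {(-3, 0)}; classification: cusp.

Compute partial derivatives:
  f_x = -9*x**2 + 4*x*y - 54*x + 12*y - 81.
  f_y = 2*x**2 + 12*x + 3*y**2 + 2*y + 18.
Scan x_0 ∈ {−4, ..., 4}. For each x_0, f_y(x_0, y) is a polynomial in y; find its integer roots y ∈ {−4, ..., 4}, then test f_x and f at those candidates.
  x = -4: f_y(-4, y) = 3*y**2 + 2*y + 2; no integer root y with |y| ≤ 4.
  x = -3: f_y(-3, y) = 3*y**2 + 2*y; vanishes at y ∈ {0}. (-3, 0): f_x = 0, f = 0 — SINGULAR.
  x = -2: f_y(-2, y) = 3*y**2 + 2*y + 2; no integer root y with |y| ≤ 4.
  x = -1: f_y(-1, y) = 3*y**2 + 2*y + 8; no integer root y with |y| ≤ 4.
  x = 0: f_y(0, y) = 3*y**2 + 2*y + 18; no integer root y with |y| ≤ 4.
  x = 1: f_y(1, y) = 3*y**2 + 2*y + 32; no integer root y with |y| ≤ 4.
  x = 2: f_y(2, y) = 3*y**2 + 2*y + 50; no integer root y with |y| ≤ 4.
  x = 3: f_y(3, y) = 3*y**2 + 2*y + 72; no integer root y with |y| ≤ 4.
  x = 4: f_y(4, y) = 3*y**2 + 2*y + 98; no integer root y with |y| ≤ 4.
Only singular point on the grid: (-3, 0).
Classify: substitute x = -3 + u, y = 0 + v and expand: f = -3*u**3 + 2*u**2*v + v**3 + v**2.
No constant or linear terms (consistent with a singular point). Quadratic part: v**2. Cubic part: -3*u**3 + 2*u**2*v + v**3.
The quadratic part v**2 is a perfect square, so there is a single (double) tangent line v = 0, i.e. y = 0. Restricting the cubic part to that line (v = 0) leaves -3*u**3 ≠ 0, so f is not divisible by v and the branch is v² ≈ 3*u**3 to lowest order — this is a cusp.
Classification: cusp.


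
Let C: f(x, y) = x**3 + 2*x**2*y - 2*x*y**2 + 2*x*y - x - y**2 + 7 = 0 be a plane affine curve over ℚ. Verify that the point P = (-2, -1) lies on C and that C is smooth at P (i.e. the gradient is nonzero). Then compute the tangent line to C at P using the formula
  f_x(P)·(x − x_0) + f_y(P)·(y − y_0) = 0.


Tangent line at P: 15*x - 2*y + 28 = 0.

Step 1: f(-2, -1) = 0, so P lies on C.
Step 2: partial derivatives
  f_x(x, y) = 3*x**2 + 4*x*y - 2*y**2 + 2*y - 1, f_y(x, y) = 2*x**2 - 4*x*y + 2*x - 2*y.
  f_x(P) = 15, f_y(P) = -2 (gradient nonzero, so P is smooth).
Step 3: tangent line at P: 15·(x − -2) + -2·(y − -1) = 0.
Expanding: 15*x - 2*y + 28 = 0.


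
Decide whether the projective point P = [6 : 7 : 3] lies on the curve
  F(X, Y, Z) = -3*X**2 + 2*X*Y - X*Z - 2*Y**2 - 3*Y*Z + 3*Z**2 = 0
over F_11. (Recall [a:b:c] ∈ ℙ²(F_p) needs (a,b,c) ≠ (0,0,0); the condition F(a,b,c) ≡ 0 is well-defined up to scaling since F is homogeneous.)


F(6,7,3) ≡ 0 (mod 11); P is on the curve.

Evaluate F(6, 7, 3) term-by-term (mod 11).
  -3*X**2 ↦ -3·36·1·1 = -108
  2*X*Y ↦ 2·6·7·1 = 84
  -X*Z ↦ -1·6·1·3 = -18
  -2*Y**2 ↦ -2·1·49·1 = -98
  -3*Y*Z ↦ -3·1·7·3 = -63
  3*Z**2 ↦ 3·1·1·9 = 27
Sum: F(6, 7, 3) = (-108) + (84) + (-18) + (-98) + (-63) + (27) = -176.
Reducing mod 11: -176 ≡ 0 (mod 11).
Since F(a, b, c) ≡ 0 (mod 11), P lies on the curve.


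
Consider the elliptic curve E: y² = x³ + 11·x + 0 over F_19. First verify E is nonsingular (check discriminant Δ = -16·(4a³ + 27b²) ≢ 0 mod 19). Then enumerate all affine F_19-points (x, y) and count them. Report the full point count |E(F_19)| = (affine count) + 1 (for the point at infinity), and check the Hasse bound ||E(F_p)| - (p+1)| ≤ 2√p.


Affine points = {(0, 0), (2, 7), (2, 12), (5, 3), (5, 16), (6, 4), (6, 15), (8, 7), (8, 12), (9, 7), (9, 12), (12, 6), (12, 13), (15, 5), (15, 14), (16, 4), (16, 15), (18, 8), (18, 11)}; affine count = 19; |E(F_19)| = 20.

Discriminant check: Δ ∝ 4a³ + 27b² = 4·11³ + 27·0² = 4·1331 + 27·0 ≡ 4 (mod 19). Nonzero ⇒ E is nonsingular.
For each x ∈ F_19, compute rhs = x³ + 11·x + 0 mod 19, then count y ∈ F_19 with y² ≡ rhs.
  x = 0: rhs = 0, matching y values: 0 (1 points).
  x = 1: rhs = 12, matching y values: none (0 points).
  x = 2: rhs = 11, matching y values: 7, 12 (2 points).
  x = 3: rhs = 3, matching y values: none (0 points).
  x = 4: rhs = 13, matching y values: none (0 points).
  x = 5: rhs = 9, matching y values: 3, 16 (2 points).
  x = 6: rhs = 16, matching y values: 4, 15 (2 points).
  x = 7: rhs = 2, matching y values: none (0 points).
  x = 8: rhs = 11, matching y values: 7, 12 (2 points).
  x = 9: rhs = 11, matching y values: 7, 12 (2 points).
  x = 10: rhs = 8, matching y values: none (0 points).
  x = 11: rhs = 8, matching y values: none (0 points).
  x = 12: rhs = 17, matching y values: 6, 13 (2 points).
  x = 13: rhs = 3, matching y values: none (0 points).
  x = 14: rhs = 10, matching y values: none (0 points).
  x = 15: rhs = 6, matching y values: 5, 14 (2 points).
  x = 16: rhs = 16, matching y values: 4, 15 (2 points).
  x = 17: rhs = 8, matching y values: none (0 points).
  x = 18: rhs = 7, matching y values: 8, 11 (2 points).
Total affine count: 19.
Full point count |E(F_19)| = 19 + 1 = 20.
Hasse bound: |20 − (19+1)| = |0| = 0 ≤ 2√19 ≈ 8.7178 ✓.


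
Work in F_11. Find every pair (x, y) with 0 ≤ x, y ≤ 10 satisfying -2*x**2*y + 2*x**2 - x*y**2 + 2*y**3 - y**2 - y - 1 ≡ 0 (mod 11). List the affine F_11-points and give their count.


Affine F_11-points: {(1, 10), (2, 10), (3, 3), (3, 7), (6, 6), (8, 6), (9, 8), (10, 1), (10, 2), (10, 8)}; count = 10.

For each of the 121 pairs (x, y) ∈ F_11², evaluate f(x, y) mod 11. Record the zeros.
  x = 0: [0↦10, 1↦10, 2↦9, 3↦8, 4↦8, 5↦10, 6↦4, 7↦2, 8↦5, 9↦3, 10↦8]  zeros at y ∈ ∅
  x = 1: [0↦1, 1↦9, 2↦3, 3↦6, 4↦8, 5↦10, 6↦2, 7↦7, 8↦4, 9↦5, 10↦0]  zeros at y ∈ {10}
  x = 2: [0↦7, 1↦8, 2↦4, 3↦7, 4↦7, 5↦5, 6↦2, 7↦10, 8↦8, 9↦8, 10↦0]  zeros at y ∈ {10}
  x = 3: [0↦6, 1↦7, 2↦1, 3↦0, 4↦5, 5↦6, 6↦4, 7↦0, 8↦6, 9↦1, 10↦8]  zeros at y ∈ {3, 7}
  x = 4: [0↦9, 1↦6, 2↦5, 3↦7, 4↦2, 5↦2, 6↦8, 7↦10, 8↦9, 9↦6, 10↦2]  zeros at y ∈ ∅
  x = 5: [0↦5, 1↦5, 2↦5, 3↦6, 4↦9, 5↦4, 6↦3, 7↦7, 8↦6, 9↦1, 10↦4]  zeros at y ∈ ∅
  x = 6: [0↦5, 1↦4, 2↦1, 3↦8, 4↦4, 5↦1, 6↦0, 7↦2, 8↦8, 9↦8, 10↦3]  zeros at y ∈ {6}
  x = 7: [0↦9, 1↦3, 2↦4, 3↦2, 4↦9, 5↦4, 6↦10, 7↦6, 8↦4, 9↦5, 10↦10]  zeros at y ∈ ∅
  x = 8: [0↦6, 1↦2, 2↦3, 3↦10, 4↦2, 5↦2, 6↦0, 7↦8, 8↦5, 9↦3, 10↦3]  zeros at y ∈ {6}
  x = 9: [0↦7, 1↦1, 2↦9, 3↦10, 4↦5, 5↦6, 6↦3, 7↦8, 8↦0, 9↦2, 10↦4]  zeros at y ∈ {8}
  x = 10: [0↦1, 1↦0, 2↦0, 3↦2, 4↦7, 5↦5, 6↦8, 7↦6, 8↦0, 9↦2, 10↦2]  zeros at y ∈ {1, 2, 8}
Collecting zeros: affine points = {(1, 10), (2, 10), (3, 3), (3, 7), (6, 6), (8, 6), (9, 8), (10, 1), (10, 2), (10, 8)}.
Total count |C(F_11)_aff| = 10.


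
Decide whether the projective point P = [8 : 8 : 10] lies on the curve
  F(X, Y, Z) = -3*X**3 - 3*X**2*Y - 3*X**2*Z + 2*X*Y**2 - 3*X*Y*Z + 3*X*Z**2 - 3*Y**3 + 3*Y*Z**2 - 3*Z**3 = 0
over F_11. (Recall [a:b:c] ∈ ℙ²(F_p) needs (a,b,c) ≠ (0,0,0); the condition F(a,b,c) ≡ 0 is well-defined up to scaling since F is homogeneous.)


F(8,8,10) ≡ 8 (mod 11); P is NOT on the curve.

Evaluate F(8, 8, 10) term-by-term (mod 11).
  -3*X**3 ↦ -3·512·1·1 = -1536
  -3*X**2*Y ↦ -3·64·8·1 = -1536
  -3*X**2*Z ↦ -3·64·1·10 = -1920
  2*X*Y**2 ↦ 2·8·64·1 = 1024
  -3*X*Y*Z ↦ -3·8·8·10 = -1920
  3*X*Z**2 ↦ 3·8·1·100 = 2400
  -3*Y**3 ↦ -3·1·512·1 = -1536
  3*Y*Z**2 ↦ 3·1·8·100 = 2400
  -3*Z**3 ↦ -3·1·1·1000 = -3000
Sum: F(8, 8, 10) = (-1536) + (-1536) + (-1920) + (1024) + (-1920) + (2400) + (-1536) + (2400) + (-3000) = -5624.
Reducing mod 11: -5624 ≡ 8 (mod 11).
Since F(a, b, c) ≡ 8 ≠ 0 (mod 11), P does NOT lie on the curve.


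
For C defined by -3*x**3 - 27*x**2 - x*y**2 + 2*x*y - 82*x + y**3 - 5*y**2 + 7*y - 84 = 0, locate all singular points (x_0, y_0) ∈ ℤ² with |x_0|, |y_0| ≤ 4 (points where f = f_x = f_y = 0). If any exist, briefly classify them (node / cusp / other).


Singular points: {(-3, 1)}; classification: cusp.

Compute partial derivatives:
  f_x = -9*x**2 - 54*x - y**2 + 2*y - 82.
  f_y = -2*x*y + 2*x + 3*y**2 - 10*y + 7.
Scan x_0 ∈ {−4, ..., 4}. For each x_0, f_y(x_0, y) is a polynomial in y; find its integer roots y ∈ {−4, ..., 4}, then test f_x and f at those candidates.
  x = -4: f_y(-4, y) = 3*y**2 - 2*y - 1; vanishes at y ∈ {1}. (-4, 1): f_x = -9 ≠ 0.
  x = -3: f_y(-3, y) = 3*y**2 - 4*y + 1; vanishes at y ∈ {1}. (-3, 1): f_x = 0, f = 0 — SINGULAR.
  x = -2: f_y(-2, y) = 3*y**2 - 6*y + 3; vanishes at y ∈ {1}. (-2, 1): f_x = -9 ≠ 0.
  x = -1: f_y(-1, y) = 3*y**2 - 8*y + 5; vanishes at y ∈ {1}. (-1, 1): f_x = -36 ≠ 0.
  x = 0: f_y(0, y) = 3*y**2 - 10*y + 7; vanishes at y ∈ {1}. (0, 1): f_x = -81 ≠ 0.
  x = 1: f_y(1, y) = 3*y**2 - 12*y + 9; vanishes at y ∈ {1, 3}. (1, 1): f_x = -144 ≠ 0; (1, 3): f_x = -148 ≠ 0.
  x = 2: f_y(2, y) = 3*y**2 - 14*y + 11; vanishes at y ∈ {1}. (2, 1): f_x = -225 ≠ 0.
  x = 3: f_y(3, y) = 3*y**2 - 16*y + 13; vanishes at y ∈ {1}. (3, 1): f_x = -324 ≠ 0.
  x = 4: f_y(4, y) = 3*y**2 - 18*y + 15; vanishes at y ∈ {1}. (4, 1): f_x = -441 ≠ 0.
Only singular point on the grid: (-3, 1).
Classify: substitute x = -3 + u, y = 1 + v and expand: f = -3*u**3 - u*v**2 + v**3 + v**2.
No constant or linear terms (consistent with a singular point). Quadratic part: v**2. Cubic part: -3*u**3 - u*v**2 + v**3.
The quadratic part v**2 is a perfect square, so there is a single (double) tangent line v = 0, i.e. y = 1. Restricting the cubic part to that line (v = 0) leaves -3*u**3 ≠ 0, so f is not divisible by v and the branch is v² ≈ 3*u**3 to lowest order — this is a cusp.
Classification: cusp.


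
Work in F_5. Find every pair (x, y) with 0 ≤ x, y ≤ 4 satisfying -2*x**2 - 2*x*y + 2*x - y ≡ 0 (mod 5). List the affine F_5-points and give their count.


Affine F_5-points: {(0, 0), (1, 0), (3, 4), (4, 4)}; count = 4.

For each of the 25 pairs (x, y) ∈ F_5², evaluate f(x, y) mod 5. Record the zeros.
  x = 0: [0↦0, 1↦4, 2↦3, 3↦2, 4↦1]  zeros at y ∈ {0}
  x = 1: [0↦0, 1↦2, 2↦4, 3↦1, 4↦3]  zeros at y ∈ {0}
  x = 2: [0↦1, 1↦1, 2↦1, 3↦1, 4↦1]  zeros at y ∈ ∅
  x = 3: [0↦3, 1↦1, 2↦4, 3↦2, 4↦0]  zeros at y ∈ {4}
  x = 4: [0↦1, 1↦2, 2↦3, 3↦4, 4↦0]  zeros at y ∈ {4}
Collecting zeros: affine points = {(0, 0), (1, 0), (3, 4), (4, 4)}.
Total count |C(F_5)_aff| = 4.


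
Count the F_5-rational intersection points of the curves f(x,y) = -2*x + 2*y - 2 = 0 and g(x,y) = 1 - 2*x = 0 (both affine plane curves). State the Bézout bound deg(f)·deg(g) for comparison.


Common zeros: {(3, 4)}; count = 1; Bézout bound = 1.

deg(f) = 1, deg(g) = 1, so Bézout bound = 1.
Scan x ∈ F_5. For each x, list the y ∈ F_5 with f(x, y) ≡ 0 and those with g(x, y) ≡ 0 (mod 5); the common zeros in that column are the intersection.
  x = 0: f ≡ 0 at y ∈ {1}; g ≡ 0 at y ∈ ∅; common: ∅.
  x = 1: f ≡ 0 at y ∈ {2}; g ≡ 0 at y ∈ ∅; common: ∅.
  x = 2: f ≡ 0 at y ∈ {3}; g ≡ 0 at y ∈ ∅; common: ∅.
  x = 3: f ≡ 0 at y ∈ {4}; g ≡ 0 at y ∈ {0, 1, 2, 3, 4}; common: {4}.
  x = 4: f ≡ 0 at y ∈ {0}; g ≡ 0 at y ∈ ∅; common: ∅.
Collecting: common zeros = {(3, 4)}, so the count is 1.
Comparison with the Bézout bound: 1 ≤ 1 = deg(f)·deg(g), as expected for curves with no common component (the bound is attained).


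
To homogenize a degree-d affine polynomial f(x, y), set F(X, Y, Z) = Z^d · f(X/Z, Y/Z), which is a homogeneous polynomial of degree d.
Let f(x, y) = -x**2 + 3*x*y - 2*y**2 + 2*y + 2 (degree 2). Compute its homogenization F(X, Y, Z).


F(X, Y, Z) = -X**2 + 3*X*Y - 2*Y**2 + 2*Y*Z + 2*Z**2

deg(f) = 2.
Substitute x = X/Z, y = Y/Z into f, then multiply by Z^2.
  monomial -1·x^2·y^0 ↦ -1·X^2·Y^0·Z^0.
  monomial 3·x^1·y^1 ↦ 3·X^1·Y^1·Z^0.
  monomial -2·x^0·y^2 ↦ -2·X^0·Y^2·Z^0.
  monomial 2·x^0·y^1 ↦ 2·X^0·Y^1·Z^1.
  monomial 2·x^0·y^0 ↦ 2·X^0·Y^0·Z^2.
Collecting: F(X, Y, Z) = -X**2 + 3*X*Y - 2*Y**2 + 2*Y*Z + 2*Z**2.


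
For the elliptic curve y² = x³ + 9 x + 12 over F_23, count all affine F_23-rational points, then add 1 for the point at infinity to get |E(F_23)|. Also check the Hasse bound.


Affine points = {(0, 9), (0, 14), (6, 11), (6, 12), (7, 2), (7, 21), (11, 4), (11, 19), (12, 10), (12, 13), (13, 7), (13, 16), (15, 7), (15, 16), (17, 8), (17, 15), (18, 7), (18, 16), (19, 2), (19, 21), (20, 2), (20, 21), (21, 3), (21, 20), (22, 5), (22, 18)}; affine count = 26; |E(F_23)| = 27.

Discriminant check: Δ ∝ 4a³ + 27b² = 4·9³ + 27·12² = 4·729 + 27·144 ≡ 19 (mod 23). Nonzero ⇒ E is nonsingular.
For each x ∈ F_23, compute rhs = x³ + 9·x + 12 mod 23, then count y ∈ F_23 with y² ≡ rhs.
  x = 0: rhs = 12, matching y values: 9, 14 (2 points).
  x = 1: rhs = 22, matching y values: none (0 points).
  x = 2: rhs = 15, matching y values: none (0 points).
  x = 3: rhs = 20, matching y values: none (0 points).
  x = 4: rhs = 20, matching y values: none (0 points).
  x = 5: rhs = 21, matching y values: none (0 points).
  x = 6: rhs = 6, matching y values: 11, 12 (2 points).
  x = 7: rhs = 4, matching y values: 2, 21 (2 points).
  x = 8: rhs = 21, matching y values: none (0 points).
  x = 9: rhs = 17, matching y values: none (0 points).
  x = 10: rhs = 21, matching y values: none (0 points).
  x = 11: rhs = 16, matching y values: 4, 19 (2 points).
  x = 12: rhs = 8, matching y values: 10, 13 (2 points).
  x = 13: rhs = 3, matching y values: 7, 16 (2 points).
  x = 14: rhs = 7, matching y values: none (0 points).
  x = 15: rhs = 3, matching y values: 7, 16 (2 points).
  x = 16: rhs = 20, matching y values: none (0 points).
  x = 17: rhs = 18, matching y values: 8, 15 (2 points).
  x = 18: rhs = 3, matching y values: 7, 16 (2 points).
  x = 19: rhs = 4, matching y values: 2, 21 (2 points).
  x = 20: rhs = 4, matching y values: 2, 21 (2 points).
  x = 21: rhs = 9, matching y values: 3, 20 (2 points).
  x = 22: rhs = 2, matching y values: 5, 18 (2 points).
Total affine count: 26.
Full point count |E(F_23)| = 26 + 1 = 27.
Hasse bound: |27 − (23+1)| = |3| = 3 ≤ 2√23 ≈ 9.5917 ✓.


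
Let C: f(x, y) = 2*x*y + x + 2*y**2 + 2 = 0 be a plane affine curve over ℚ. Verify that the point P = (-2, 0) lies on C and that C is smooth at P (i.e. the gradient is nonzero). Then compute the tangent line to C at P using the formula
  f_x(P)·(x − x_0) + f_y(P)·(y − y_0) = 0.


Tangent line at P: x - 4*y + 2 = 0.

Step 1: f(-2, 0) = 0, so P lies on C.
Step 2: partial derivatives
  f_x(x, y) = 2*y + 1, f_y(x, y) = 2*x + 4*y.
  f_x(P) = 1, f_y(P) = -4 (gradient nonzero, so P is smooth).
Step 3: tangent line at P: 1·(x − -2) + -4·(y − 0) = 0.
Expanding: x - 4*y + 2 = 0.


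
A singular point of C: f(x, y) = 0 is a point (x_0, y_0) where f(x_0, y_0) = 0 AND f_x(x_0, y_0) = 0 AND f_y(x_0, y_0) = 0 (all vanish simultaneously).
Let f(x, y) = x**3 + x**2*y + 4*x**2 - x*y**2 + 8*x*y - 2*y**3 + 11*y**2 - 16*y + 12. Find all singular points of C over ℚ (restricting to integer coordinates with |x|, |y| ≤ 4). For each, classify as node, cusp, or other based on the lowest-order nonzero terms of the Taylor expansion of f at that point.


Singular points: {(-2, 2)}; classification: cusp.

Compute partial derivatives:
  f_x = 3*x**2 + 2*x*y + 8*x - y**2 + 8*y.
  f_y = x**2 - 2*x*y + 8*x - 6*y**2 + 22*y - 16.
Scan x_0 ∈ {−4, ..., 4}. For each x_0, f_y(x_0, y) is a polynomial in y; find its integer roots y ∈ {−4, ..., 4}, then test f_x and f at those candidates.
  x = -4: f_y(-4, y) = -6*y**2 + 30*y - 32; no integer root y with |y| ≤ 4.
  x = -3: f_y(-3, y) = -6*y**2 + 28*y - 31; no integer root y with |y| ≤ 4.
  x = -2: f_y(-2, y) = -6*y**2 + 26*y - 28; vanishes at y ∈ {2}. (-2, 2): f_x = 0, f = 0 — SINGULAR.
  x = -1: f_y(-1, y) = -6*y**2 + 24*y - 23; no integer root y with |y| ≤ 4.
  x = 0: f_y(0, y) = -6*y**2 + 22*y - 16; vanishes at y ∈ {1}. (0, 1): f_x = 7 ≠ 0.
  x = 1: f_y(1, y) = -6*y**2 + 20*y - 7; no integer root y with |y| ≤ 4.
  x = 2: f_y(2, y) = -6*y**2 + 18*y + 4; no integer root y with |y| ≤ 4.
  x = 3: f_y(3, y) = -6*y**2 + 16*y + 17; no integer root y with |y| ≤ 4.
  x = 4: f_y(4, y) = -6*y**2 + 14*y + 32; no integer root y with |y| ≤ 4.
Only singular point on the grid: (-2, 2).
Classify: substitute x = -2 + u, y = 2 + v and expand: f = u**3 + u**2*v - u*v**2 - 2*v**3 + v**2.
No constant or linear terms (consistent with a singular point). Quadratic part: v**2. Cubic part: u**3 + u**2*v - u*v**2 - 2*v**3.
The quadratic part v**2 is a perfect square, so there is a single (double) tangent line v = 0, i.e. y = 2. Restricting the cubic part to that line (v = 0) leaves u**3 ≠ 0, so f is not divisible by v and the branch is v² ≈ -u**3 to lowest order — this is a cusp.
Classification: cusp.


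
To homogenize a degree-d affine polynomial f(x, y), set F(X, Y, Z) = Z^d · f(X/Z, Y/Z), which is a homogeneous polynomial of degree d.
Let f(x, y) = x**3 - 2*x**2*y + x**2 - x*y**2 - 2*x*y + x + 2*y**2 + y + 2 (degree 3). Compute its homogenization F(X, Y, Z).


F(X, Y, Z) = X**3 - 2*X**2*Y + X**2*Z - X*Y**2 - 2*X*Y*Z + X*Z**2 + 2*Y**2*Z + Y*Z**2 + 2*Z**3

deg(f) = 3.
Substitute x = X/Z, y = Y/Z into f, then multiply by Z^3.
  monomial 1·x^3·y^0 ↦ 1·X^3·Y^0·Z^0.
  monomial -2·x^2·y^1 ↦ -2·X^2·Y^1·Z^0.
  monomial 1·x^2·y^0 ↦ 1·X^2·Y^0·Z^1.
  monomial -1·x^1·y^2 ↦ -1·X^1·Y^2·Z^0.
  monomial -2·x^1·y^1 ↦ -2·X^1·Y^1·Z^1.
  monomial 1·x^1·y^0 ↦ 1·X^1·Y^0·Z^2.
  monomial 2·x^0·y^2 ↦ 2·X^0·Y^2·Z^1.
  monomial 1·x^0·y^1 ↦ 1·X^0·Y^1·Z^2.
  monomial 2·x^0·y^0 ↦ 2·X^0·Y^0·Z^3.
Collecting: F(X, Y, Z) = X**3 - 2*X**2*Y + X**2*Z - X*Y**2 - 2*X*Y*Z + X*Z**2 + 2*Y**2*Z + Y*Z**2 + 2*Z**3.


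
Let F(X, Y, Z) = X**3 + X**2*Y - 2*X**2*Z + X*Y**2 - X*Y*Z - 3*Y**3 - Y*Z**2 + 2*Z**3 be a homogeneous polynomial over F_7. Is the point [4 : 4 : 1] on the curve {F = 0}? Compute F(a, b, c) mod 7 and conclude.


F(4,4,1) ≡ 6 (mod 7); P is NOT on the curve.

Evaluate F(4, 4, 1) term-by-term (mod 7).
  X**3 ↦ 1·64·1·1 = 64
  X**2*Y ↦ 1·16·4·1 = 64
  -2*X**2*Z ↦ -2·16·1·1 = -32
  X*Y**2 ↦ 1·4·16·1 = 64
  -X*Y*Z ↦ -1·4·4·1 = -16
  -3*Y**3 ↦ -3·1·64·1 = -192
  -Y*Z**2 ↦ -1·1·4·1 = -4
  2*Z**3 ↦ 2·1·1·1 = 2
Sum: F(4, 4, 1) = (64) + (64) + (-32) + (64) + (-16) + (-192) + (-4) + (2) = -50.
Reducing mod 7: -50 ≡ 6 (mod 7).
Since F(a, b, c) ≡ 6 ≠ 0 (mod 7), P does NOT lie on the curve.


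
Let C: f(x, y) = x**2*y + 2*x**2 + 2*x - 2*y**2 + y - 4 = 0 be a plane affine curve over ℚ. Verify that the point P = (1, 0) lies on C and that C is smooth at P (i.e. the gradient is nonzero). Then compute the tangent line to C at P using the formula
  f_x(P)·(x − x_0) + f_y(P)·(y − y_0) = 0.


Tangent line at P: 6*x + 2*y - 6 = 0.

Step 1: f(1, 0) = 0, so P lies on C.
Step 2: partial derivatives
  f_x(x, y) = 2*x*y + 4*x + 2, f_y(x, y) = x**2 - 4*y + 1.
  f_x(P) = 6, f_y(P) = 2 (gradient nonzero, so P is smooth).
Step 3: tangent line at P: 6·(x − 1) + 2·(y − 0) = 0.
Expanding: 6*x + 2*y - 6 = 0.


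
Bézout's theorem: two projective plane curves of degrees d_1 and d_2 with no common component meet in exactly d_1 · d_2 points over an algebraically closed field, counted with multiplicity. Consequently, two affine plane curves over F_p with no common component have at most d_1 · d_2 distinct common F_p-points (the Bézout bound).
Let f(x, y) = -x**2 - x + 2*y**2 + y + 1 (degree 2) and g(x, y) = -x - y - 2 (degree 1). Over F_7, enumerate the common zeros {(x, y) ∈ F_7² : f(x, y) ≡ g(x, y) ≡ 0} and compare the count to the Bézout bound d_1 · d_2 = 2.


Common zeros: {(0, 5), (1, 4)}; count = 2; Bézout bound = 2.

deg(f) = 2, deg(g) = 1, so Bézout bound = 2.
Scan x ∈ F_7. For each x, list the y ∈ F_7 with f(x, y) ≡ 0 and those with g(x, y) ≡ 0 (mod 7); the common zeros in that column are the intersection.
  x = 0: f ≡ 0 at y ∈ {5}; g ≡ 0 at y ∈ {5}; common: {5}.
  x = 1: f ≡ 0 at y ∈ {4, 6}; g ≡ 0 at y ∈ {4}; common: {4}.
  x = 2: f ≡ 0 at y ∈ ∅; g ≡ 0 at y ∈ {3}; common: ∅.
  x = 3: f ≡ 0 at y ∈ ∅; g ≡ 0 at y ∈ {2}; common: ∅.
  x = 4: f ≡ 0 at y ∈ ∅; g ≡ 0 at y ∈ {1}; common: ∅.
  x = 5: f ≡ 0 at y ∈ {4, 6}; g ≡ 0 at y ∈ {0}; common: ∅.
  x = 6: f ≡ 0 at y ∈ {5}; g ≡ 0 at y ∈ {6}; common: ∅.
Collecting: common zeros = {(0, 5), (1, 4)}, so the count is 2.
Comparison with the Bézout bound: 2 ≤ 2 = deg(f)·deg(g), as expected for curves with no common component (the bound is attained).


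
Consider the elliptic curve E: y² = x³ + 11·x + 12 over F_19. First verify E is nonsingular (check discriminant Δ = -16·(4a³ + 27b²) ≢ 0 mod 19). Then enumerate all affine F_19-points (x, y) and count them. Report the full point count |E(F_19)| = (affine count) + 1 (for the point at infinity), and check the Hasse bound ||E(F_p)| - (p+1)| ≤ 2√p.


Affine points = {(1, 9), (1, 10), (2, 2), (2, 17), (4, 5), (4, 14), (6, 3), (6, 16), (8, 2), (8, 17), (9, 2), (9, 17), (10, 1), (10, 18), (11, 1), (11, 18), (16, 3), (16, 16), (17, 1), (17, 18), (18, 0)}; affine count = 21; |E(F_19)| = 22.

Discriminant check: Δ ∝ 4a³ + 27b² = 4·11³ + 27·12² = 4·1331 + 27·144 ≡ 16 (mod 19). Nonzero ⇒ E is nonsingular.
For each x ∈ F_19, compute rhs = x³ + 11·x + 12 mod 19, then count y ∈ F_19 with y² ≡ rhs.
  x = 0: rhs = 12, matching y values: none (0 points).
  x = 1: rhs = 5, matching y values: 9, 10 (2 points).
  x = 2: rhs = 4, matching y values: 2, 17 (2 points).
  x = 3: rhs = 15, matching y values: none (0 points).
  x = 4: rhs = 6, matching y values: 5, 14 (2 points).
  x = 5: rhs = 2, matching y values: none (0 points).
  x = 6: rhs = 9, matching y values: 3, 16 (2 points).
  x = 7: rhs = 14, matching y values: none (0 points).
  x = 8: rhs = 4, matching y values: 2, 17 (2 points).
  x = 9: rhs = 4, matching y values: 2, 17 (2 points).
  x = 10: rhs = 1, matching y values: 1, 18 (2 points).
  x = 11: rhs = 1, matching y values: 1, 18 (2 points).
  x = 12: rhs = 10, matching y values: none (0 points).
  x = 13: rhs = 15, matching y values: none (0 points).
  x = 14: rhs = 3, matching y values: none (0 points).
  x = 15: rhs = 18, matching y values: none (0 points).
  x = 16: rhs = 9, matching y values: 3, 16 (2 points).
  x = 17: rhs = 1, matching y values: 1, 18 (2 points).
  x = 18: rhs = 0, matching y values: 0 (1 points).
Total affine count: 21.
Full point count |E(F_19)| = 21 + 1 = 22.
Hasse bound: |22 − (19+1)| = |2| = 2 ≤ 2√19 ≈ 8.7178 ✓.
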